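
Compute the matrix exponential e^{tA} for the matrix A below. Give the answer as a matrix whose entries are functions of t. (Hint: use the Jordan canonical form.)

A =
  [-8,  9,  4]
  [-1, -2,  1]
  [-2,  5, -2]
e^{tA} =
  [-t^2*exp(-4*t)/2 - 4*t*exp(-4*t) + exp(-4*t), t^2*exp(-4*t) + 9*t*exp(-4*t), t^2*exp(-4*t)/2 + 4*t*exp(-4*t)]
  [-t*exp(-4*t), 2*t*exp(-4*t) + exp(-4*t), t*exp(-4*t)]
  [-t^2*exp(-4*t)/2 - 2*t*exp(-4*t), t^2*exp(-4*t) + 5*t*exp(-4*t), t^2*exp(-4*t)/2 + 2*t*exp(-4*t) + exp(-4*t)]

Strategy: write A = P · J · P⁻¹ where J is a Jordan canonical form, so e^{tA} = P · e^{tJ} · P⁻¹, and e^{tJ} can be computed block-by-block.

A has Jordan form
J =
  [-4,  1,  0]
  [ 0, -4,  1]
  [ 0,  0, -4]
(up to reordering of blocks).

Per-block formulas:
  For a 3×3 Jordan block J_3(-4): exp(t · J_3(-4)) = e^(-4t)·(I + t·N + (t^2/2)·N^2), where N is the 3×3 nilpotent shift.

After assembling e^{tJ} and conjugating by P, we get:

e^{tA} =
  [-t^2*exp(-4*t)/2 - 4*t*exp(-4*t) + exp(-4*t), t^2*exp(-4*t) + 9*t*exp(-4*t), t^2*exp(-4*t)/2 + 4*t*exp(-4*t)]
  [-t*exp(-4*t), 2*t*exp(-4*t) + exp(-4*t), t*exp(-4*t)]
  [-t^2*exp(-4*t)/2 - 2*t*exp(-4*t), t^2*exp(-4*t) + 5*t*exp(-4*t), t^2*exp(-4*t)/2 + 2*t*exp(-4*t) + exp(-4*t)]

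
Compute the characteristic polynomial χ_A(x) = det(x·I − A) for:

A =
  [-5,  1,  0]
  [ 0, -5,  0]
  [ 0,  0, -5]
x^3 + 15*x^2 + 75*x + 125

Expanding det(x·I − A) (e.g. by cofactor expansion or by noting that A is similar to its Jordan form J, which has the same characteristic polynomial as A) gives
  χ_A(x) = x^3 + 15*x^2 + 75*x + 125
which factors as (x + 5)^3. The eigenvalues (with algebraic multiplicities) are λ = -5 with multiplicity 3.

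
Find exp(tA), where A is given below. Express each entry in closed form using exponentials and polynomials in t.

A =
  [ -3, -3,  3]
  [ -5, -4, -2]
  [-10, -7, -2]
e^{tA} =
  [-15*t^2*exp(-3*t)/2 + exp(-3*t), -9*t^2*exp(-3*t) - 3*t*exp(-3*t), 9*t^2*exp(-3*t)/2 + 3*t*exp(-3*t)]
  [25*t^2*exp(-3*t)/2 - 5*t*exp(-3*t), 15*t^2*exp(-3*t) - t*exp(-3*t) + exp(-3*t), -15*t^2*exp(-3*t)/2 - 2*t*exp(-3*t)]
  [25*t^2*exp(-3*t)/2 - 10*t*exp(-3*t), 15*t^2*exp(-3*t) - 7*t*exp(-3*t), -15*t^2*exp(-3*t)/2 + t*exp(-3*t) + exp(-3*t)]

Strategy: write A = P · J · P⁻¹ where J is a Jordan canonical form, so e^{tA} = P · e^{tJ} · P⁻¹, and e^{tJ} can be computed block-by-block.

A has Jordan form
J =
  [-3,  1,  0]
  [ 0, -3,  1]
  [ 0,  0, -3]
(up to reordering of blocks).

Per-block formulas:
  For a 3×3 Jordan block J_3(-3): exp(t · J_3(-3)) = e^(-3t)·(I + t·N + (t^2/2)·N^2), where N is the 3×3 nilpotent shift.

After assembling e^{tJ} and conjugating by P, we get:

e^{tA} =
  [-15*t^2*exp(-3*t)/2 + exp(-3*t), -9*t^2*exp(-3*t) - 3*t*exp(-3*t), 9*t^2*exp(-3*t)/2 + 3*t*exp(-3*t)]
  [25*t^2*exp(-3*t)/2 - 5*t*exp(-3*t), 15*t^2*exp(-3*t) - t*exp(-3*t) + exp(-3*t), -15*t^2*exp(-3*t)/2 - 2*t*exp(-3*t)]
  [25*t^2*exp(-3*t)/2 - 10*t*exp(-3*t), 15*t^2*exp(-3*t) - 7*t*exp(-3*t), -15*t^2*exp(-3*t)/2 + t*exp(-3*t) + exp(-3*t)]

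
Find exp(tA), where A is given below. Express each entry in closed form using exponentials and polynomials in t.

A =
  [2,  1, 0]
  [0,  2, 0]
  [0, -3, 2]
e^{tA} =
  [exp(2*t), t*exp(2*t), 0]
  [0, exp(2*t), 0]
  [0, -3*t*exp(2*t), exp(2*t)]

Strategy: write A = P · J · P⁻¹ where J is a Jordan canonical form, so e^{tA} = P · e^{tJ} · P⁻¹, and e^{tJ} can be computed block-by-block.

A has Jordan form
J =
  [2, 1, 0]
  [0, 2, 0]
  [0, 0, 2]
(up to reordering of blocks).

Per-block formulas:
  For a 1×1 block at λ = 2: exp(t · [2]) = [e^(2t)].
  For a 2×2 Jordan block J_2(2): exp(t · J_2(2)) = e^(2t)·(I + t·N), where N is the 2×2 nilpotent shift.

After assembling e^{tJ} and conjugating by P, we get:

e^{tA} =
  [exp(2*t), t*exp(2*t), 0]
  [0, exp(2*t), 0]
  [0, -3*t*exp(2*t), exp(2*t)]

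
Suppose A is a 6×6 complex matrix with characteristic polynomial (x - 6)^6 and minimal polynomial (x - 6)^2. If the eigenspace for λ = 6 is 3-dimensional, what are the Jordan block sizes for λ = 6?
Block sizes for λ = 6: [2, 2, 2]

Step 1 — from the characteristic polynomial, algebraic multiplicity of λ = 6 is 6. From dim ker(A − (6)·I) = 3, there are exactly 3 Jordan blocks for λ = 6.
Step 2 — from the minimal polynomial, the factor (x − 6)^2 tells us the largest block for λ = 6 has size 2.
Step 3 — with total size 6, 3 blocks, and largest block 2, the block sizes (in nonincreasing order) are [2, 2, 2].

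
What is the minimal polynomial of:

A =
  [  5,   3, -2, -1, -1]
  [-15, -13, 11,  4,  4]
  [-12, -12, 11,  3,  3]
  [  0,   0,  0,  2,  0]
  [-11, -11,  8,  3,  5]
x^3 - 6*x^2 + 12*x - 8

The characteristic polynomial is χ_A(x) = (x - 2)^5, so the eigenvalues are known. The minimal polynomial is
  m_A(x) = Π_λ (x − λ)^{k_λ}
where k_λ is the size of the *largest* Jordan block for λ (equivalently, the smallest k with (A − λI)^k v = 0 for every generalised eigenvector v of λ).

  λ = 2: largest Jordan block has size 3, contributing (x − 2)^3

So m_A(x) = (x - 2)^3 = x^3 - 6*x^2 + 12*x - 8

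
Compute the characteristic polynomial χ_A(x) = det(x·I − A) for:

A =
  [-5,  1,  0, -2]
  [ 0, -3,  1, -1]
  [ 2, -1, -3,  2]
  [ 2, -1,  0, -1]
x^4 + 12*x^3 + 54*x^2 + 108*x + 81

Expanding det(x·I − A) (e.g. by cofactor expansion or by noting that A is similar to its Jordan form J, which has the same characteristic polynomial as A) gives
  χ_A(x) = x^4 + 12*x^3 + 54*x^2 + 108*x + 81
which factors as (x + 3)^4. The eigenvalues (with algebraic multiplicities) are λ = -3 with multiplicity 4.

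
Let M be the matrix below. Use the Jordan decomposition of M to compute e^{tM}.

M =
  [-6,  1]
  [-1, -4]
e^{tM} =
  [-t*exp(-5*t) + exp(-5*t), t*exp(-5*t)]
  [-t*exp(-5*t), t*exp(-5*t) + exp(-5*t)]

Strategy: write M = P · J · P⁻¹ where J is a Jordan canonical form, so e^{tM} = P · e^{tJ} · P⁻¹, and e^{tJ} can be computed block-by-block.

M has Jordan form
J =
  [-5,  1]
  [ 0, -5]
(up to reordering of blocks).

Per-block formulas:
  For a 2×2 Jordan block J_2(-5): exp(t · J_2(-5)) = e^(-5t)·(I + t·N), where N is the 2×2 nilpotent shift.

After assembling e^{tJ} and conjugating by P, we get:

e^{tM} =
  [-t*exp(-5*t) + exp(-5*t), t*exp(-5*t)]
  [-t*exp(-5*t), t*exp(-5*t) + exp(-5*t)]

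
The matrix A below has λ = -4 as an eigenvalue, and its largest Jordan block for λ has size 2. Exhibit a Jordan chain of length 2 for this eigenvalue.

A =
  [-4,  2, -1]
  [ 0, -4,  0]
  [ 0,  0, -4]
A Jordan chain for λ = -4 of length 2:
v_1 = (2, 0, 0)ᵀ
v_2 = (0, 1, 0)ᵀ

Let N = A − (-4)·I. We want v_2 with N^2 v_2 = 0 but N^1 v_2 ≠ 0; then v_{j-1} := N · v_j for j = 2, …, 2.

Pick v_2 = (0, 1, 0)ᵀ.
Then v_1 = N · v_2 = (2, 0, 0)ᵀ.

Sanity check: (A − (-4)·I) v_1 = (0, 0, 0)ᵀ = 0. ✓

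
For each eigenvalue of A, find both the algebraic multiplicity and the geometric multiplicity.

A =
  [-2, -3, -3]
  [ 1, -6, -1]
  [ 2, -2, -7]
λ = -5: alg = 3, geom = 2

Step 1 — factor the characteristic polynomial to read off the algebraic multiplicities:
  χ_A(x) = (x + 5)^3

Step 2 — compute geometric multiplicities via the rank-nullity identity g(λ) = n − rank(A − λI):
  rank(A − (-5)·I) = 1, so dim ker(A − (-5)·I) = n − 1 = 2

Summary:
  λ = -5: algebraic multiplicity = 3, geometric multiplicity = 2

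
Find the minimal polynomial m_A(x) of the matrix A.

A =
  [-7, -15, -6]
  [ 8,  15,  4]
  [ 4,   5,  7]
x^2 - 10*x + 25

The characteristic polynomial is χ_A(x) = (x - 5)^3, so the eigenvalues are known. The minimal polynomial is
  m_A(x) = Π_λ (x − λ)^{k_λ}
where k_λ is the size of the *largest* Jordan block for λ (equivalently, the smallest k with (A − λI)^k v = 0 for every generalised eigenvector v of λ).

  λ = 5: largest Jordan block has size 2, contributing (x − 5)^2

So m_A(x) = (x - 5)^2 = x^2 - 10*x + 25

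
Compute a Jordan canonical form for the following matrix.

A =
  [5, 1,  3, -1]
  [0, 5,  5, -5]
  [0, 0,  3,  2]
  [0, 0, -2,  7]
J_3(5) ⊕ J_1(5)

The characteristic polynomial is
  det(x·I − A) = x^4 - 20*x^3 + 150*x^2 - 500*x + 625 = (x - 5)^4

Eigenvalues and multiplicities (the geometric multiplicity of λ is n − rank(A − λI), which equals the number of Jordan blocks for λ):
  λ = 5: algebraic multiplicity = 4, geometric multiplicity = 2

Determining the block sizes for each eigenvalue:
  λ = 5: with am = 4 and gm = 2, the partition is not yet determined (e.g. several partitions of 4 into 2 parts exist). Let N = A − (5)·I. Computing rank(N^1) = 2, rank(N^2) = 1, rank(N^3) = 0; the number of blocks of size ≥ j is rank(N^{j−1}) − rank(N^j), giving [2, 1, 1]. So we have 1 block(s) of size 3, 1 block(s) of size 1 → block sizes [3, 1]

Assembling the blocks gives a Jordan form
J =
  [5, 1, 0, 0]
  [0, 5, 1, 0]
  [0, 0, 5, 0]
  [0, 0, 0, 5]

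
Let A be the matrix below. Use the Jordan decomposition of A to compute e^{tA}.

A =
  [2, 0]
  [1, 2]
e^{tA} =
  [exp(2*t), 0]
  [t*exp(2*t), exp(2*t)]

Strategy: write A = P · J · P⁻¹ where J is a Jordan canonical form, so e^{tA} = P · e^{tJ} · P⁻¹, and e^{tJ} can be computed block-by-block.

A has Jordan form
J =
  [2, 1]
  [0, 2]
(up to reordering of blocks).

Per-block formulas:
  For a 2×2 Jordan block J_2(2): exp(t · J_2(2)) = e^(2t)·(I + t·N), where N is the 2×2 nilpotent shift.

After assembling e^{tJ} and conjugating by P, we get:

e^{tA} =
  [exp(2*t), 0]
  [t*exp(2*t), exp(2*t)]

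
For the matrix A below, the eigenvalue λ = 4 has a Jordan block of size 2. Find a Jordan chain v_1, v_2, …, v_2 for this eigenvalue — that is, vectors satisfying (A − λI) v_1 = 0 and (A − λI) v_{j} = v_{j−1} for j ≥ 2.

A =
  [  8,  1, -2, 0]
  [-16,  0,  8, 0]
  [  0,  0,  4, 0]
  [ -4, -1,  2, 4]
A Jordan chain for λ = 4 of length 2:
v_1 = (4, -16, 0, -4)ᵀ
v_2 = (1, 0, 0, 0)ᵀ

Let N = A − (4)·I. We want v_2 with N^2 v_2 = 0 but N^1 v_2 ≠ 0; then v_{j-1} := N · v_j for j = 2, …, 2.

Pick v_2 = (1, 0, 0, 0)ᵀ.
Then v_1 = N · v_2 = (4, -16, 0, -4)ᵀ.

Sanity check: (A − (4)·I) v_1 = (0, 0, 0, 0)ᵀ = 0. ✓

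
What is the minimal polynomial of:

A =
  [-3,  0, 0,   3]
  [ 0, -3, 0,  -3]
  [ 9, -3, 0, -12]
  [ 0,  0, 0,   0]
x^2 + 3*x

The characteristic polynomial is χ_A(x) = x^2*(x + 3)^2, so the eigenvalues are known. The minimal polynomial is
  m_A(x) = Π_λ (x − λ)^{k_λ}
where k_λ is the size of the *largest* Jordan block for λ (equivalently, the smallest k with (A − λI)^k v = 0 for every generalised eigenvector v of λ).

  λ = -3: largest Jordan block has size 1, contributing (x + 3)
  λ = 0: largest Jordan block has size 1, contributing (x − 0)

So m_A(x) = x*(x + 3) = x^2 + 3*x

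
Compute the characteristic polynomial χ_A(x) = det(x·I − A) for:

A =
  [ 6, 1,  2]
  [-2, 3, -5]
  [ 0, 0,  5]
x^3 - 14*x^2 + 65*x - 100

Expanding det(x·I − A) (e.g. by cofactor expansion or by noting that A is similar to its Jordan form J, which has the same characteristic polynomial as A) gives
  χ_A(x) = x^3 - 14*x^2 + 65*x - 100
which factors as (x - 5)^2*(x - 4). The eigenvalues (with algebraic multiplicities) are λ = 4 with multiplicity 1, λ = 5 with multiplicity 2.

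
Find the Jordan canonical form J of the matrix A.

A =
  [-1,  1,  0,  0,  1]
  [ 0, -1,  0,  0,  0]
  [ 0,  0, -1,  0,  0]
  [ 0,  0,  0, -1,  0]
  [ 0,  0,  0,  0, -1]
J_2(-1) ⊕ J_1(-1) ⊕ J_1(-1) ⊕ J_1(-1)

The characteristic polynomial is
  det(x·I − A) = x^5 + 5*x^4 + 10*x^3 + 10*x^2 + 5*x + 1 = (x + 1)^5

Eigenvalues and multiplicities (the geometric multiplicity of λ is n − rank(A − λI), which equals the number of Jordan blocks for λ):
  λ = -1: algebraic multiplicity = 5, geometric multiplicity = 4

Determining the block sizes for each eigenvalue:
  λ = -1: 4 blocks summing to 5 forces exactly one block of size 2 and the rest size 1 → block sizes [2, 1, 1, 1]

Assembling the blocks gives a Jordan form
J =
  [-1,  1,  0,  0,  0]
  [ 0, -1,  0,  0,  0]
  [ 0,  0, -1,  0,  0]
  [ 0,  0,  0, -1,  0]
  [ 0,  0,  0,  0, -1]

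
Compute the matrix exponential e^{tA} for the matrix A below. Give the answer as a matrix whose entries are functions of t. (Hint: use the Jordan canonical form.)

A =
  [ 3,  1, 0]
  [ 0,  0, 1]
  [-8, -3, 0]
e^{tA} =
  [2*t^2*exp(t) + 2*t*exp(t) + exp(t), t^2*exp(t)/2 + t*exp(t), t^2*exp(t)/2]
  [-4*t^2*exp(t), -t^2*exp(t) - t*exp(t) + exp(t), -t^2*exp(t) + t*exp(t)]
  [-4*t^2*exp(t) - 8*t*exp(t), -t^2*exp(t) - 3*t*exp(t), -t^2*exp(t) - t*exp(t) + exp(t)]

Strategy: write A = P · J · P⁻¹ where J is a Jordan canonical form, so e^{tA} = P · e^{tJ} · P⁻¹, and e^{tJ} can be computed block-by-block.

A has Jordan form
J =
  [1, 1, 0]
  [0, 1, 1]
  [0, 0, 1]
(up to reordering of blocks).

Per-block formulas:
  For a 3×3 Jordan block J_3(1): exp(t · J_3(1)) = e^(1t)·(I + t·N + (t^2/2)·N^2), where N is the 3×3 nilpotent shift.

After assembling e^{tJ} and conjugating by P, we get:

e^{tA} =
  [2*t^2*exp(t) + 2*t*exp(t) + exp(t), t^2*exp(t)/2 + t*exp(t), t^2*exp(t)/2]
  [-4*t^2*exp(t), -t^2*exp(t) - t*exp(t) + exp(t), -t^2*exp(t) + t*exp(t)]
  [-4*t^2*exp(t) - 8*t*exp(t), -t^2*exp(t) - 3*t*exp(t), -t^2*exp(t) - t*exp(t) + exp(t)]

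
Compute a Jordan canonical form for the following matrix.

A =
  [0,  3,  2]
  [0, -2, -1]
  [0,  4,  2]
J_3(0)

The characteristic polynomial is
  det(x·I − A) = x^3

Eigenvalues and multiplicities (the geometric multiplicity of λ is n − rank(A − λI), which equals the number of Jordan blocks for λ):
  λ = 0: algebraic multiplicity = 3, geometric multiplicity = 1

Determining the block sizes for each eigenvalue:
  λ = 0: one block (gm = 1), so the single block has size am = 3 → block sizes [3]

Assembling the blocks gives a Jordan form
J =
  [0, 1, 0]
  [0, 0, 1]
  [0, 0, 0]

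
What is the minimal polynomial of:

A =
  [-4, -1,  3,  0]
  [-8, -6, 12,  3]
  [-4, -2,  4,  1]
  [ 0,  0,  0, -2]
x^2 + 4*x + 4

The characteristic polynomial is χ_A(x) = (x + 2)^4, so the eigenvalues are known. The minimal polynomial is
  m_A(x) = Π_λ (x − λ)^{k_λ}
where k_λ is the size of the *largest* Jordan block for λ (equivalently, the smallest k with (A − λI)^k v = 0 for every generalised eigenvector v of λ).

  λ = -2: largest Jordan block has size 2, contributing (x + 2)^2

So m_A(x) = (x + 2)^2 = x^2 + 4*x + 4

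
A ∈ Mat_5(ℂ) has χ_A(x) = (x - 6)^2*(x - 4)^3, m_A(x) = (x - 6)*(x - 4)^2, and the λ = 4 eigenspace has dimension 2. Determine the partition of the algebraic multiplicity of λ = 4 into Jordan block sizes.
Block sizes for λ = 4: [2, 1]

Step 1 — from the characteristic polynomial, algebraic multiplicity of λ = 4 is 3. From dim ker(A − (4)·I) = 2, there are exactly 2 Jordan blocks for λ = 4.
Step 2 — from the minimal polynomial, the factor (x − 4)^2 tells us the largest block for λ = 4 has size 2.
Step 3 — with total size 3, 2 blocks, and largest block 2, the block sizes (in nonincreasing order) are [2, 1].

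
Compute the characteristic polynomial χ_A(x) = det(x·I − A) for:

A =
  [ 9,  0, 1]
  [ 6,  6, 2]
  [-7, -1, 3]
x^3 - 18*x^2 + 108*x - 216

Expanding det(x·I − A) (e.g. by cofactor expansion or by noting that A is similar to its Jordan form J, which has the same characteristic polynomial as A) gives
  χ_A(x) = x^3 - 18*x^2 + 108*x - 216
which factors as (x - 6)^3. The eigenvalues (with algebraic multiplicities) are λ = 6 with multiplicity 3.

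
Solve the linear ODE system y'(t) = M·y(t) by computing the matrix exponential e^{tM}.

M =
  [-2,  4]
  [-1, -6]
e^{tM} =
  [2*t*exp(-4*t) + exp(-4*t), 4*t*exp(-4*t)]
  [-t*exp(-4*t), -2*t*exp(-4*t) + exp(-4*t)]

Strategy: write M = P · J · P⁻¹ where J is a Jordan canonical form, so e^{tM} = P · e^{tJ} · P⁻¹, and e^{tJ} can be computed block-by-block.

M has Jordan form
J =
  [-4,  1]
  [ 0, -4]
(up to reordering of blocks).

Per-block formulas:
  For a 2×2 Jordan block J_2(-4): exp(t · J_2(-4)) = e^(-4t)·(I + t·N), where N is the 2×2 nilpotent shift.

After assembling e^{tJ} and conjugating by P, we get:

e^{tM} =
  [2*t*exp(-4*t) + exp(-4*t), 4*t*exp(-4*t)]
  [-t*exp(-4*t), -2*t*exp(-4*t) + exp(-4*t)]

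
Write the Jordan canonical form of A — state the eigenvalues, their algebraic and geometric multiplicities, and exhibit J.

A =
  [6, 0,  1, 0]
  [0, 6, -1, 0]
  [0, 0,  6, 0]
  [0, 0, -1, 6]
J_2(6) ⊕ J_1(6) ⊕ J_1(6)

The characteristic polynomial is
  det(x·I − A) = x^4 - 24*x^3 + 216*x^2 - 864*x + 1296 = (x - 6)^4

Eigenvalues and multiplicities (the geometric multiplicity of λ is n − rank(A − λI), which equals the number of Jordan blocks for λ):
  λ = 6: algebraic multiplicity = 4, geometric multiplicity = 3

Determining the block sizes for each eigenvalue:
  λ = 6: 3 blocks summing to 4 forces exactly one block of size 2 and the rest size 1 → block sizes [2, 1, 1]

Assembling the blocks gives a Jordan form
J =
  [6, 1, 0, 0]
  [0, 6, 0, 0]
  [0, 0, 6, 0]
  [0, 0, 0, 6]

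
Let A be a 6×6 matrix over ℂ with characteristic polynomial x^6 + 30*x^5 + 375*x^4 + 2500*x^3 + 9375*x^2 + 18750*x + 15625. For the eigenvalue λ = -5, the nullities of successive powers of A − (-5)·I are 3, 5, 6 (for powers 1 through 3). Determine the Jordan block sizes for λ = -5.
Block sizes for λ = -5: [3, 2, 1]

From the dimensions of kernels of powers, the number of Jordan blocks of size at least j is d_j − d_{j−1} where d_j = dim ker(N^j) (with d_0 = 0). Computing the differences gives [3, 2, 1].
The number of blocks of size exactly k is (#blocks of size ≥ k) − (#blocks of size ≥ k + 1), so the partition is: 1 block(s) of size 1, 1 block(s) of size 2, 1 block(s) of size 3.
In nonincreasing order the block sizes are [3, 2, 1].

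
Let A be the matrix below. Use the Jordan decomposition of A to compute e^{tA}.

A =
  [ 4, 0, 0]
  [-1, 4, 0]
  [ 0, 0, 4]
e^{tA} =
  [exp(4*t), 0, 0]
  [-t*exp(4*t), exp(4*t), 0]
  [0, 0, exp(4*t)]

Strategy: write A = P · J · P⁻¹ where J is a Jordan canonical form, so e^{tA} = P · e^{tJ} · P⁻¹, and e^{tJ} can be computed block-by-block.

A has Jordan form
J =
  [4, 1, 0]
  [0, 4, 0]
  [0, 0, 4]
(up to reordering of blocks).

Per-block formulas:
  For a 1×1 block at λ = 4: exp(t · [4]) = [e^(4t)].
  For a 2×2 Jordan block J_2(4): exp(t · J_2(4)) = e^(4t)·(I + t·N), where N is the 2×2 nilpotent shift.

After assembling e^{tJ} and conjugating by P, we get:

e^{tA} =
  [exp(4*t), 0, 0]
  [-t*exp(4*t), exp(4*t), 0]
  [0, 0, exp(4*t)]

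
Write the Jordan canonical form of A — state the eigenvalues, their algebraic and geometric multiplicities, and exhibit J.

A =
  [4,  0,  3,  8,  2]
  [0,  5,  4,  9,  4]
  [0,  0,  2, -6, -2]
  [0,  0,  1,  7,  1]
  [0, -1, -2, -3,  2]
J_3(4) ⊕ J_2(4)

The characteristic polynomial is
  det(x·I − A) = x^5 - 20*x^4 + 160*x^3 - 640*x^2 + 1280*x - 1024 = (x - 4)^5

Eigenvalues and multiplicities (the geometric multiplicity of λ is n − rank(A − λI), which equals the number of Jordan blocks for λ):
  λ = 4: algebraic multiplicity = 5, geometric multiplicity = 2

Determining the block sizes for each eigenvalue:
  λ = 4: with am = 5 and gm = 2, the partition is not yet determined (e.g. several partitions of 5 into 2 parts exist). Let N = A − (4)·I. Computing rank(N^1) = 3, rank(N^2) = 1, rank(N^3) = 0; the number of blocks of size ≥ j is rank(N^{j−1}) − rank(N^j), giving [2, 2, 1]. So we have 1 block(s) of size 3, 1 block(s) of size 2 → block sizes [3, 2]

Assembling the blocks gives a Jordan form
J =
  [4, 1, 0, 0, 0]
  [0, 4, 1, 0, 0]
  [0, 0, 4, 0, 0]
  [0, 0, 0, 4, 1]
  [0, 0, 0, 0, 4]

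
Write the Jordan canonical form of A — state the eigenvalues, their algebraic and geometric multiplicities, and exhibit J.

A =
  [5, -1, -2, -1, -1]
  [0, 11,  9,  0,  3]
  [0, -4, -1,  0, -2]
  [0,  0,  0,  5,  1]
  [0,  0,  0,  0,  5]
J_3(5) ⊕ J_2(5)

The characteristic polynomial is
  det(x·I − A) = x^5 - 25*x^4 + 250*x^3 - 1250*x^2 + 3125*x - 3125 = (x - 5)^5

Eigenvalues and multiplicities (the geometric multiplicity of λ is n − rank(A − λI), which equals the number of Jordan blocks for λ):
  λ = 5: algebraic multiplicity = 5, geometric multiplicity = 2

Determining the block sizes for each eigenvalue:
  λ = 5: with am = 5 and gm = 2, the partition is not yet determined (e.g. several partitions of 5 into 2 parts exist). Let N = A − (5)·I. Computing rank(N^1) = 3, rank(N^2) = 1, rank(N^3) = 0; the number of blocks of size ≥ j is rank(N^{j−1}) − rank(N^j), giving [2, 2, 1]. So we have 1 block(s) of size 3, 1 block(s) of size 2 → block sizes [3, 2]

Assembling the blocks gives a Jordan form
J =
  [5, 1, 0, 0, 0]
  [0, 5, 1, 0, 0]
  [0, 0, 5, 0, 0]
  [0, 0, 0, 5, 1]
  [0, 0, 0, 0, 5]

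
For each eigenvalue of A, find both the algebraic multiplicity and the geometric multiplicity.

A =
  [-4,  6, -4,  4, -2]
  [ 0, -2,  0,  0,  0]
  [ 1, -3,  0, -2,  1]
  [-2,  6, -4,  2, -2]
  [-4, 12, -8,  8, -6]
λ = -2: alg = 5, geom = 4

Step 1 — factor the characteristic polynomial to read off the algebraic multiplicities:
  χ_A(x) = (x + 2)^5

Step 2 — compute geometric multiplicities via the rank-nullity identity g(λ) = n − rank(A − λI):
  rank(A − (-2)·I) = 1, so dim ker(A − (-2)·I) = n − 1 = 4

Summary:
  λ = -2: algebraic multiplicity = 5, geometric multiplicity = 4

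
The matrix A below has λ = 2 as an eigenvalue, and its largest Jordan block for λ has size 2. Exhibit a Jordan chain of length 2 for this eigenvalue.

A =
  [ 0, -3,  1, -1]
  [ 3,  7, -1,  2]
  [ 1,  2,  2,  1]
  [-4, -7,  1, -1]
A Jordan chain for λ = 2 of length 2:
v_1 = (-2, 3, 1, -4)ᵀ
v_2 = (1, 0, 0, 0)ᵀ

Let N = A − (2)·I. We want v_2 with N^2 v_2 = 0 but N^1 v_2 ≠ 0; then v_{j-1} := N · v_j for j = 2, …, 2.

Pick v_2 = (1, 0, 0, 0)ᵀ.
Then v_1 = N · v_2 = (-2, 3, 1, -4)ᵀ.

Sanity check: (A − (2)·I) v_1 = (0, 0, 0, 0)ᵀ = 0. ✓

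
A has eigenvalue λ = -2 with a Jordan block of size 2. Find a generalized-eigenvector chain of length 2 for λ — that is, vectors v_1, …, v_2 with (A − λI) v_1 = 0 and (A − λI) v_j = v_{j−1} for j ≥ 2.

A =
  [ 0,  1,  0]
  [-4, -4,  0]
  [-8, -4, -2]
A Jordan chain for λ = -2 of length 2:
v_1 = (2, -4, -8)ᵀ
v_2 = (1, 0, 0)ᵀ

Let N = A − (-2)·I. We want v_2 with N^2 v_2 = 0 but N^1 v_2 ≠ 0; then v_{j-1} := N · v_j for j = 2, …, 2.

Pick v_2 = (1, 0, 0)ᵀ.
Then v_1 = N · v_2 = (2, -4, -8)ᵀ.

Sanity check: (A − (-2)·I) v_1 = (0, 0, 0)ᵀ = 0. ✓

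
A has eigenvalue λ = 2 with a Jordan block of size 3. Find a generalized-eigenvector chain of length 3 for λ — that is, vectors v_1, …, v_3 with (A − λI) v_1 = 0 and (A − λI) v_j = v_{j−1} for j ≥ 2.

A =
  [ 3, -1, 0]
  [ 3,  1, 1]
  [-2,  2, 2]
A Jordan chain for λ = 2 of length 3:
v_1 = (-2, -2, 4)ᵀ
v_2 = (1, 3, -2)ᵀ
v_3 = (1, 0, 0)ᵀ

Let N = A − (2)·I. We want v_3 with N^3 v_3 = 0 but N^2 v_3 ≠ 0; then v_{j-1} := N · v_j for j = 3, …, 2.

Pick v_3 = (1, 0, 0)ᵀ.
Then v_2 = N · v_3 = (1, 3, -2)ᵀ.
Then v_1 = N · v_2 = (-2, -2, 4)ᵀ.

Sanity check: (A − (2)·I) v_1 = (0, 0, 0)ᵀ = 0. ✓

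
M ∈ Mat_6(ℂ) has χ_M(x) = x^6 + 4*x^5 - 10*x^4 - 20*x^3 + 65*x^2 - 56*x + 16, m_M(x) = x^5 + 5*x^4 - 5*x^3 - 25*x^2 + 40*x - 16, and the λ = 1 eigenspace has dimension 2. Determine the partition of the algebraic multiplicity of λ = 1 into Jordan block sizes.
Block sizes for λ = 1: [3, 1]

Step 1 — from the characteristic polynomial, algebraic multiplicity of λ = 1 is 4. From dim ker(M − (1)·I) = 2, there are exactly 2 Jordan blocks for λ = 1.
Step 2 — from the minimal polynomial, the factor (x − 1)^3 tells us the largest block for λ = 1 has size 3.
Step 3 — with total size 4, 2 blocks, and largest block 3, the block sizes (in nonincreasing order) are [3, 1].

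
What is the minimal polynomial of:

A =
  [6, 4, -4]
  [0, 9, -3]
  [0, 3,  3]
x^2 - 12*x + 36

The characteristic polynomial is χ_A(x) = (x - 6)^3, so the eigenvalues are known. The minimal polynomial is
  m_A(x) = Π_λ (x − λ)^{k_λ}
where k_λ is the size of the *largest* Jordan block for λ (equivalently, the smallest k with (A − λI)^k v = 0 for every generalised eigenvector v of λ).

  λ = 6: largest Jordan block has size 2, contributing (x − 6)^2

So m_A(x) = (x - 6)^2 = x^2 - 12*x + 36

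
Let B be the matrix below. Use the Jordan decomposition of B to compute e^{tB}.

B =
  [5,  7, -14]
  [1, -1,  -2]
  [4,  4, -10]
e^{tB} =
  [7*t*exp(-2*t) + exp(-2*t), 7*t*exp(-2*t), -14*t*exp(-2*t)]
  [t*exp(-2*t), t*exp(-2*t) + exp(-2*t), -2*t*exp(-2*t)]
  [4*t*exp(-2*t), 4*t*exp(-2*t), -8*t*exp(-2*t) + exp(-2*t)]

Strategy: write B = P · J · P⁻¹ where J is a Jordan canonical form, so e^{tB} = P · e^{tJ} · P⁻¹, and e^{tJ} can be computed block-by-block.

B has Jordan form
J =
  [-2,  1,  0]
  [ 0, -2,  0]
  [ 0,  0, -2]
(up to reordering of blocks).

Per-block formulas:
  For a 1×1 block at λ = -2: exp(t · [-2]) = [e^(-2t)].
  For a 2×2 Jordan block J_2(-2): exp(t · J_2(-2)) = e^(-2t)·(I + t·N), where N is the 2×2 nilpotent shift.

After assembling e^{tJ} and conjugating by P, we get:

e^{tB} =
  [7*t*exp(-2*t) + exp(-2*t), 7*t*exp(-2*t), -14*t*exp(-2*t)]
  [t*exp(-2*t), t*exp(-2*t) + exp(-2*t), -2*t*exp(-2*t)]
  [4*t*exp(-2*t), 4*t*exp(-2*t), -8*t*exp(-2*t) + exp(-2*t)]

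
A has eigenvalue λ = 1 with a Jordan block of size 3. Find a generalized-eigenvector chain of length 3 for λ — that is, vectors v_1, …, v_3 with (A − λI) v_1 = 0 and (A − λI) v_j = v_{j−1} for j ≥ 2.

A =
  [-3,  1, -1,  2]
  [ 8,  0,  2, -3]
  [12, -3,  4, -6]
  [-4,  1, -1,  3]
A Jordan chain for λ = 1 of length 3:
v_1 = (4, -4, -12, 4)ᵀ
v_2 = (-4, 8, 12, -4)ᵀ
v_3 = (1, 0, 0, 0)ᵀ

Let N = A − (1)·I. We want v_3 with N^3 v_3 = 0 but N^2 v_3 ≠ 0; then v_{j-1} := N · v_j for j = 3, …, 2.

Pick v_3 = (1, 0, 0, 0)ᵀ.
Then v_2 = N · v_3 = (-4, 8, 12, -4)ᵀ.
Then v_1 = N · v_2 = (4, -4, -12, 4)ᵀ.

Sanity check: (A − (1)·I) v_1 = (0, 0, 0, 0)ᵀ = 0. ✓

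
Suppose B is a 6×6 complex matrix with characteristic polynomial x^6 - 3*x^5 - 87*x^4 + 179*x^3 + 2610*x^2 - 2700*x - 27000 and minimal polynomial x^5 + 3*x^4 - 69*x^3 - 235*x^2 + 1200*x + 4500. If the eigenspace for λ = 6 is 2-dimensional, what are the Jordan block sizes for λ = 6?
Block sizes for λ = 6: [2, 1]

Step 1 — from the characteristic polynomial, algebraic multiplicity of λ = 6 is 3. From dim ker(B − (6)·I) = 2, there are exactly 2 Jordan blocks for λ = 6.
Step 2 — from the minimal polynomial, the factor (x − 6)^2 tells us the largest block for λ = 6 has size 2.
Step 3 — with total size 3, 2 blocks, and largest block 2, the block sizes (in nonincreasing order) are [2, 1].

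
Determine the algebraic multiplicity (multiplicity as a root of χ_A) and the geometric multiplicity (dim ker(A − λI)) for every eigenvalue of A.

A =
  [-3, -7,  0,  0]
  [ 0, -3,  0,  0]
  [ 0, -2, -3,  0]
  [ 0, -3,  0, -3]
λ = -3: alg = 4, geom = 3

Step 1 — factor the characteristic polynomial to read off the algebraic multiplicities:
  χ_A(x) = (x + 3)^4

Step 2 — compute geometric multiplicities via the rank-nullity identity g(λ) = n − rank(A − λI):
  rank(A − (-3)·I) = 1, so dim ker(A − (-3)·I) = n − 1 = 3

Summary:
  λ = -3: algebraic multiplicity = 4, geometric multiplicity = 3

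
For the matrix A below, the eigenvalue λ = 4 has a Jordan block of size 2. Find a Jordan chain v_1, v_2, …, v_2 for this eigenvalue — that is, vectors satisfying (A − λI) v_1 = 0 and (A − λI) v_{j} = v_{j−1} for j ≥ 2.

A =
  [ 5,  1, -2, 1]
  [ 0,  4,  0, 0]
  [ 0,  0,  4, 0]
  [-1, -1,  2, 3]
A Jordan chain for λ = 4 of length 2:
v_1 = (1, 0, 0, -1)ᵀ
v_2 = (1, 0, 0, 0)ᵀ

Let N = A − (4)·I. We want v_2 with N^2 v_2 = 0 but N^1 v_2 ≠ 0; then v_{j-1} := N · v_j for j = 2, …, 2.

Pick v_2 = (1, 0, 0, 0)ᵀ.
Then v_1 = N · v_2 = (1, 0, 0, -1)ᵀ.

Sanity check: (A − (4)·I) v_1 = (0, 0, 0, 0)ᵀ = 0. ✓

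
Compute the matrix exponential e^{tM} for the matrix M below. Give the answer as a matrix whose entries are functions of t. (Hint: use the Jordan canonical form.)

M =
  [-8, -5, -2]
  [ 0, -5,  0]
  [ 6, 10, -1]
e^{tM} =
  [-3*exp(-4*t) + 4*exp(-5*t), -5*exp(-4*t) + 5*exp(-5*t), -2*exp(-4*t) + 2*exp(-5*t)]
  [0, exp(-5*t), 0]
  [6*exp(-4*t) - 6*exp(-5*t), 10*exp(-4*t) - 10*exp(-5*t), 4*exp(-4*t) - 3*exp(-5*t)]

Strategy: write M = P · J · P⁻¹ where J is a Jordan canonical form, so e^{tM} = P · e^{tJ} · P⁻¹, and e^{tJ} can be computed block-by-block.

M has Jordan form
J =
  [-5,  0,  0]
  [ 0, -5,  0]
  [ 0,  0, -4]
(up to reordering of blocks).

Per-block formulas:
  For a 1×1 block at λ = -5: exp(t · [-5]) = [e^(-5t)].
  For a 1×1 block at λ = -4: exp(t · [-4]) = [e^(-4t)].

After assembling e^{tJ} and conjugating by P, we get:

e^{tM} =
  [-3*exp(-4*t) + 4*exp(-5*t), -5*exp(-4*t) + 5*exp(-5*t), -2*exp(-4*t) + 2*exp(-5*t)]
  [0, exp(-5*t), 0]
  [6*exp(-4*t) - 6*exp(-5*t), 10*exp(-4*t) - 10*exp(-5*t), 4*exp(-4*t) - 3*exp(-5*t)]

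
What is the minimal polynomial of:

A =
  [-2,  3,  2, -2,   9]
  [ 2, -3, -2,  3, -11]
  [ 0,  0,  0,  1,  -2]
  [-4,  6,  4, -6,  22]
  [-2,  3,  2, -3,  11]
x^2

The characteristic polynomial is χ_A(x) = x^5, so the eigenvalues are known. The minimal polynomial is
  m_A(x) = Π_λ (x − λ)^{k_λ}
where k_λ is the size of the *largest* Jordan block for λ (equivalently, the smallest k with (A − λI)^k v = 0 for every generalised eigenvector v of λ).

  λ = 0: largest Jordan block has size 2, contributing (x − 0)^2

So m_A(x) = x^2 = x^2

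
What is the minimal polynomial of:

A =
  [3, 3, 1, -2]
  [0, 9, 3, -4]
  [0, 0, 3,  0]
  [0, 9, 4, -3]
x^3 - 9*x^2 + 27*x - 27

The characteristic polynomial is χ_A(x) = (x - 3)^4, so the eigenvalues are known. The minimal polynomial is
  m_A(x) = Π_λ (x − λ)^{k_λ}
where k_λ is the size of the *largest* Jordan block for λ (equivalently, the smallest k with (A − λI)^k v = 0 for every generalised eigenvector v of λ).

  λ = 3: largest Jordan block has size 3, contributing (x − 3)^3

So m_A(x) = (x - 3)^3 = x^3 - 9*x^2 + 27*x - 27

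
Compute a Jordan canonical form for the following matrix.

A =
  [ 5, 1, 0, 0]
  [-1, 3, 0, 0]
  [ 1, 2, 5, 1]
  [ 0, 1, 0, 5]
J_2(4) ⊕ J_2(5)

The characteristic polynomial is
  det(x·I − A) = x^4 - 18*x^3 + 121*x^2 - 360*x + 400 = (x - 5)^2*(x - 4)^2

Eigenvalues and multiplicities (the geometric multiplicity of λ is n − rank(A − λI), which equals the number of Jordan blocks for λ):
  λ = 4: algebraic multiplicity = 2, geometric multiplicity = 1
  λ = 5: algebraic multiplicity = 2, geometric multiplicity = 1

Determining the block sizes for each eigenvalue:
  λ = 4: one block (gm = 1), so the single block has size am = 2 → block sizes [2]
  λ = 5: one block (gm = 1), so the single block has size am = 2 → block sizes [2]

Assembling the blocks gives a Jordan form
J =
  [4, 1, 0, 0]
  [0, 4, 0, 0]
  [0, 0, 5, 1]
  [0, 0, 0, 5]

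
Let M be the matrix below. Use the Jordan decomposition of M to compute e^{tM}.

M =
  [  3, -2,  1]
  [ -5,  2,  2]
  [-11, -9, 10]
e^{tM} =
  [3*t^2*exp(5*t)/2 - 2*t*exp(5*t) + exp(5*t), t^2*exp(5*t)/2 - 2*t*exp(5*t), -t^2*exp(5*t)/2 + t*exp(5*t)]
  [3*t^2*exp(5*t)/2 - 5*t*exp(5*t), t^2*exp(5*t)/2 - 3*t*exp(5*t) + exp(5*t), -t^2*exp(5*t)/2 + 2*t*exp(5*t)]
  [6*t^2*exp(5*t) - 11*t*exp(5*t), 2*t^2*exp(5*t) - 9*t*exp(5*t), -2*t^2*exp(5*t) + 5*t*exp(5*t) + exp(5*t)]

Strategy: write M = P · J · P⁻¹ where J is a Jordan canonical form, so e^{tM} = P · e^{tJ} · P⁻¹, and e^{tJ} can be computed block-by-block.

M has Jordan form
J =
  [5, 1, 0]
  [0, 5, 1]
  [0, 0, 5]
(up to reordering of blocks).

Per-block formulas:
  For a 3×3 Jordan block J_3(5): exp(t · J_3(5)) = e^(5t)·(I + t·N + (t^2/2)·N^2), where N is the 3×3 nilpotent shift.

After assembling e^{tJ} and conjugating by P, we get:

e^{tM} =
  [3*t^2*exp(5*t)/2 - 2*t*exp(5*t) + exp(5*t), t^2*exp(5*t)/2 - 2*t*exp(5*t), -t^2*exp(5*t)/2 + t*exp(5*t)]
  [3*t^2*exp(5*t)/2 - 5*t*exp(5*t), t^2*exp(5*t)/2 - 3*t*exp(5*t) + exp(5*t), -t^2*exp(5*t)/2 + 2*t*exp(5*t)]
  [6*t^2*exp(5*t) - 11*t*exp(5*t), 2*t^2*exp(5*t) - 9*t*exp(5*t), -2*t^2*exp(5*t) + 5*t*exp(5*t) + exp(5*t)]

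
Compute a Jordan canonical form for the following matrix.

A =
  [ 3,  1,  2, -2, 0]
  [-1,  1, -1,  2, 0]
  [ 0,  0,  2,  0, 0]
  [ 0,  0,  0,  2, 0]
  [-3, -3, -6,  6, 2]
J_3(2) ⊕ J_1(2) ⊕ J_1(2)

The characteristic polynomial is
  det(x·I − A) = x^5 - 10*x^4 + 40*x^3 - 80*x^2 + 80*x - 32 = (x - 2)^5

Eigenvalues and multiplicities (the geometric multiplicity of λ is n − rank(A − λI), which equals the number of Jordan blocks for λ):
  λ = 2: algebraic multiplicity = 5, geometric multiplicity = 3

Determining the block sizes for each eigenvalue:
  λ = 2: with am = 5 and gm = 3, the partition is not yet determined (e.g. several partitions of 5 into 3 parts exist). Let N = A − (2)·I. Computing rank(N^1) = 2, rank(N^2) = 1, rank(N^3) = 0; the number of blocks of size ≥ j is rank(N^{j−1}) − rank(N^j), giving [3, 1, 1]. So we have 1 block(s) of size 3, 2 block(s) of size 1 → block sizes [3, 1, 1]

Assembling the blocks gives a Jordan form
J =
  [2, 1, 0, 0, 0]
  [0, 2, 1, 0, 0]
  [0, 0, 2, 0, 0]
  [0, 0, 0, 2, 0]
  [0, 0, 0, 0, 2]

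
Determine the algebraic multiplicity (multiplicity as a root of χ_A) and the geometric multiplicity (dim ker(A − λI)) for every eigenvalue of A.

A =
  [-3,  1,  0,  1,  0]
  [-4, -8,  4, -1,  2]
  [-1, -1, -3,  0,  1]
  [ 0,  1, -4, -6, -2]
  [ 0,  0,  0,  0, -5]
λ = -5: alg = 5, geom = 3

Step 1 — factor the characteristic polynomial to read off the algebraic multiplicities:
  χ_A(x) = (x + 5)^5

Step 2 — compute geometric multiplicities via the rank-nullity identity g(λ) = n − rank(A − λI):
  rank(A − (-5)·I) = 2, so dim ker(A − (-5)·I) = n − 2 = 3

Summary:
  λ = -5: algebraic multiplicity = 5, geometric multiplicity = 3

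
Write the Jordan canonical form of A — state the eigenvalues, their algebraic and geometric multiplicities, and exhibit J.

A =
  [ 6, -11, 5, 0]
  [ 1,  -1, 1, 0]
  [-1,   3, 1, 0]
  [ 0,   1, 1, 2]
J_3(2) ⊕ J_1(2)

The characteristic polynomial is
  det(x·I − A) = x^4 - 8*x^3 + 24*x^2 - 32*x + 16 = (x - 2)^4

Eigenvalues and multiplicities (the geometric multiplicity of λ is n − rank(A − λI), which equals the number of Jordan blocks for λ):
  λ = 2: algebraic multiplicity = 4, geometric multiplicity = 2

Determining the block sizes for each eigenvalue:
  λ = 2: with am = 4 and gm = 2, the partition is not yet determined (e.g. several partitions of 4 into 2 parts exist). Let N = A − (2)·I. Computing rank(N^1) = 2, rank(N^2) = 1, rank(N^3) = 0; the number of blocks of size ≥ j is rank(N^{j−1}) − rank(N^j), giving [2, 1, 1]. So we have 1 block(s) of size 3, 1 block(s) of size 1 → block sizes [3, 1]

Assembling the blocks gives a Jordan form
J =
  [2, 1, 0, 0]
  [0, 2, 1, 0]
  [0, 0, 2, 0]
  [0, 0, 0, 2]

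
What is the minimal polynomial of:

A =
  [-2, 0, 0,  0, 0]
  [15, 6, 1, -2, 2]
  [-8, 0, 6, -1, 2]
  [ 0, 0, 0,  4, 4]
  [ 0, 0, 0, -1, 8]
x^4 - 16*x^3 + 72*x^2 - 432

The characteristic polynomial is χ_A(x) = (x - 6)^4*(x + 2), so the eigenvalues are known. The minimal polynomial is
  m_A(x) = Π_λ (x − λ)^{k_λ}
where k_λ is the size of the *largest* Jordan block for λ (equivalently, the smallest k with (A − λI)^k v = 0 for every generalised eigenvector v of λ).

  λ = -2: largest Jordan block has size 1, contributing (x + 2)
  λ = 6: largest Jordan block has size 3, contributing (x − 6)^3

So m_A(x) = (x - 6)^3*(x + 2) = x^4 - 16*x^3 + 72*x^2 - 432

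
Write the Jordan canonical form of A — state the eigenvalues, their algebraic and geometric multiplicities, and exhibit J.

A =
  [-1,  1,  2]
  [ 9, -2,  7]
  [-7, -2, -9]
J_3(-4)

The characteristic polynomial is
  det(x·I − A) = x^3 + 12*x^2 + 48*x + 64 = (x + 4)^3

Eigenvalues and multiplicities (the geometric multiplicity of λ is n − rank(A − λI), which equals the number of Jordan blocks for λ):
  λ = -4: algebraic multiplicity = 3, geometric multiplicity = 1

Determining the block sizes for each eigenvalue:
  λ = -4: one block (gm = 1), so the single block has size am = 3 → block sizes [3]

Assembling the blocks gives a Jordan form
J =
  [-4,  1,  0]
  [ 0, -4,  1]
  [ 0,  0, -4]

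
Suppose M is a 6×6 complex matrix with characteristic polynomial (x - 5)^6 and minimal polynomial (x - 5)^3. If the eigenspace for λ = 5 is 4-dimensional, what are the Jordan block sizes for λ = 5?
Block sizes for λ = 5: [3, 1, 1, 1]

Step 1 — from the characteristic polynomial, algebraic multiplicity of λ = 5 is 6. From dim ker(M − (5)·I) = 4, there are exactly 4 Jordan blocks for λ = 5.
Step 2 — from the minimal polynomial, the factor (x − 5)^3 tells us the largest block for λ = 5 has size 3.
Step 3 — with total size 6, 4 blocks, and largest block 3, the block sizes (in nonincreasing order) are [3, 1, 1, 1].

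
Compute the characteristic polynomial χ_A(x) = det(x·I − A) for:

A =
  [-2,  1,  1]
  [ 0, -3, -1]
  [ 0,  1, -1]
x^3 + 6*x^2 + 12*x + 8

Expanding det(x·I − A) (e.g. by cofactor expansion or by noting that A is similar to its Jordan form J, which has the same characteristic polynomial as A) gives
  χ_A(x) = x^3 + 6*x^2 + 12*x + 8
which factors as (x + 2)^3. The eigenvalues (with algebraic multiplicities) are λ = -2 with multiplicity 3.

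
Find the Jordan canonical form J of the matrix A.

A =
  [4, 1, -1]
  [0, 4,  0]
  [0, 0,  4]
J_2(4) ⊕ J_1(4)

The characteristic polynomial is
  det(x·I − A) = x^3 - 12*x^2 + 48*x - 64 = (x - 4)^3

Eigenvalues and multiplicities (the geometric multiplicity of λ is n − rank(A − λI), which equals the number of Jordan blocks for λ):
  λ = 4: algebraic multiplicity = 3, geometric multiplicity = 2

Determining the block sizes for each eigenvalue:
  λ = 4: 2 blocks summing to 3 forces exactly one block of size 2 and the rest size 1 → block sizes [2, 1]

Assembling the blocks gives a Jordan form
J =
  [4, 1, 0]
  [0, 4, 0]
  [0, 0, 4]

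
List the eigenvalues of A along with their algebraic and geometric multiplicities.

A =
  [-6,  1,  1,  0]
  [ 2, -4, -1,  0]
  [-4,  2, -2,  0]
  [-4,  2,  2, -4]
λ = -4: alg = 4, geom = 2

Step 1 — factor the characteristic polynomial to read off the algebraic multiplicities:
  χ_A(x) = (x + 4)^4

Step 2 — compute geometric multiplicities via the rank-nullity identity g(λ) = n − rank(A − λI):
  rank(A − (-4)·I) = 2, so dim ker(A − (-4)·I) = n − 2 = 2

Summary:
  λ = -4: algebraic multiplicity = 4, geometric multiplicity = 2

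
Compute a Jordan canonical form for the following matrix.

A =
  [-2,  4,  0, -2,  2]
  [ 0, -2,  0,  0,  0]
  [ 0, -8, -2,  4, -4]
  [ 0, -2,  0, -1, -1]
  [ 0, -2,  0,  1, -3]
J_2(-2) ⊕ J_1(-2) ⊕ J_1(-2) ⊕ J_1(-2)

The characteristic polynomial is
  det(x·I − A) = x^5 + 10*x^4 + 40*x^3 + 80*x^2 + 80*x + 32 = (x + 2)^5

Eigenvalues and multiplicities (the geometric multiplicity of λ is n − rank(A − λI), which equals the number of Jordan blocks for λ):
  λ = -2: algebraic multiplicity = 5, geometric multiplicity = 4

Determining the block sizes for each eigenvalue:
  λ = -2: 4 blocks summing to 5 forces exactly one block of size 2 and the rest size 1 → block sizes [2, 1, 1, 1]

Assembling the blocks gives a Jordan form
J =
  [-2,  1,  0,  0,  0]
  [ 0, -2,  0,  0,  0]
  [ 0,  0, -2,  0,  0]
  [ 0,  0,  0, -2,  0]
  [ 0,  0,  0,  0, -2]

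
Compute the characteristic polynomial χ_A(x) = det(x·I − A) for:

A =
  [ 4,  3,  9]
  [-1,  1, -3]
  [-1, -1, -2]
x^3 - 3*x^2 + 3*x - 1

Expanding det(x·I − A) (e.g. by cofactor expansion or by noting that A is similar to its Jordan form J, which has the same characteristic polynomial as A) gives
  χ_A(x) = x^3 - 3*x^2 + 3*x - 1
which factors as (x - 1)^3. The eigenvalues (with algebraic multiplicities) are λ = 1 with multiplicity 3.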